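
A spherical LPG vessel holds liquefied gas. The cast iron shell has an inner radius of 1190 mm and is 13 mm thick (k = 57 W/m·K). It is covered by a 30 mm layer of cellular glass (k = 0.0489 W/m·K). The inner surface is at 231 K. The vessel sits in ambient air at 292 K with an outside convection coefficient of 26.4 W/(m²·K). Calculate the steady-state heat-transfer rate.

Q ≈ 1750 W

Each spherical layer contributes R = (1/r_i − 1/r_o)/(4πk):
R_cast iron shell = (1/1.19 − 1/1.203)/(4π×57) = 1.268×10^-5 K/W
R_cellular glass = (1/1.203 − 1/1.233)/(4π×0.0489) = 0.03291 K/W
R_outer film = 1/(h·4πr_o²) = 1/(26.4×4π×1.233²) = 0.001983 K/W
R_total = 0.03491 K/W
Q = ΔT/R_total = 61/0.03491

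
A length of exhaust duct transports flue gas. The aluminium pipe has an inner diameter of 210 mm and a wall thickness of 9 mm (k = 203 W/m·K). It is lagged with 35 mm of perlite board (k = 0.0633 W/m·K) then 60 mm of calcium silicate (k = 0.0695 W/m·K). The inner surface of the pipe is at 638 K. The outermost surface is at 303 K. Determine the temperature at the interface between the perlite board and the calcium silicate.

T ≈ 482 K

Cylindrical conduction, so R = ln(r₂/r₁)/(2πkL) per layer, in series:
R_aluminium pipe wall = ln(114/105)/(2π×203×1) = 6.448×10^-5 K/W
R_perlite board = ln(149/114)/(2π×0.0633×1) = 0.6732 K/W
R_calcium silicate = ln(209/149)/(2π×0.0695×1) = 0.7749 K/W
R_total = 1.448 K/W
Q = ΔT/R_total = 335/1.448
Q = 231 W/m
T_interface = T_inner − Q·ΣR(inner→interface) = 638 − 231×0.6733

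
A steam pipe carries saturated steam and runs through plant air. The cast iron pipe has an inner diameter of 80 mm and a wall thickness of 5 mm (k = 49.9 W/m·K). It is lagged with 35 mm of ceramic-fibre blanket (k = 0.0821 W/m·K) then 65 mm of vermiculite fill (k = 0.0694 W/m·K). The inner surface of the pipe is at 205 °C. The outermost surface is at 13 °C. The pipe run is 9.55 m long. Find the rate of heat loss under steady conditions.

Q ≈ 739 W

Per-layer cylindrical resistances, series-summed:
R_cast iron pipe wall = ln(45/40)/(2π×49.9×9.55) = 3.934×10^-5 K/W
R_ceramic-fibre blanket = ln(80/45)/(2π×0.0821×9.55) = 0.1168 K/W
R_vermiculite fill = ln(145/80)/(2π×0.0694×9.55) = 0.1428 K/W
R_total = 0.2596 K/W
Q = ΔT/R_total = 192/0.2596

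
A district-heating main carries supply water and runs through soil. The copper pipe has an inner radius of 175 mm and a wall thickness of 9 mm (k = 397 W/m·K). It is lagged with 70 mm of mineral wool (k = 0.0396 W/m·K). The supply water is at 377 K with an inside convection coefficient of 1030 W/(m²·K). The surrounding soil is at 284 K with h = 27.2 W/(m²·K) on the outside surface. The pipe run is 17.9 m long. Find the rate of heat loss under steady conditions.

Q ≈ 1260 W

Cylindrical conduction, so R = ln(r₂/r₁)/(2πkL) per layer, in series:
R_inner film = 1/(h_i·2πr₁L) = 1/(1030×2π×0.175×17.9) = 4.933×10^-5 K/W
R_copper pipe wall = ln(184/175)/(2π×397×17.9) = 1.123×10^-6 K/W
R_mineral wool = ln(254/184)/(2π×0.0396×17.9) = 0.07239 K/W
R_outer film = 1/(h_o·2πr_oL) = 1/(27.2×2π×0.254×17.9) = 0.001287 K/W
R_total = 0.07373 K/W
Q = ΔT/R_total = 93/0.07373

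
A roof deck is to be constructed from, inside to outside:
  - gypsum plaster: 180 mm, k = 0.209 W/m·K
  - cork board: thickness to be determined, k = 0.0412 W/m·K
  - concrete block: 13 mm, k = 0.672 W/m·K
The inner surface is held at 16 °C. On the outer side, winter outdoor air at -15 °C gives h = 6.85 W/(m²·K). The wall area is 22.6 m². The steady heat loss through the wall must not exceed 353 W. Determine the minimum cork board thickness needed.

L ≈ 39.5 mm

Model the wall as resistances in series:
R_gypsum plaster = L/(kA) = 0.18/(0.209×22.6) = 0.03811 K/W
R_concrete block = L/(kA) = 0.013/(0.672×22.6) = 8.56×10^-4 K/W
R_outer film = 1/(h_o·A) = 1/(6.85×22.6) = 0.00646 K/W
Sum of the known resistances R_other = 0.04542 K/W
Required total resistance R_tot = ΔT/Q_allow = 31/353 = 0.08782 K/W
R_cork board = R_tot − R_other = 0.0424 K/W
L = R·k·A = 0.0424×0.0412×22.6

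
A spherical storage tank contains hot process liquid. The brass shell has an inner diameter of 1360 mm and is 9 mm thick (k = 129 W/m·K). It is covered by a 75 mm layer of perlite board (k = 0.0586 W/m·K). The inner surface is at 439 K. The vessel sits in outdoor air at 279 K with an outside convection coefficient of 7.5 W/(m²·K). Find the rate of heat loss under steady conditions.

For a spherical shell R = (1/r₁ − 1/r₂)/(4πk); film R = 1/(h·4πr²). In series:
R_brass shell = (1/0.68 − 1/0.689)/(4π×129) = 1.185×10^-5 K/W
R_perlite board = (1/0.689 − 1/0.764)/(4π×0.0586) = 0.1935 K/W
R_outer film = 1/(h·4πr_o²) = 1/(7.5×4π×0.764²) = 0.01818 K/W
R_total = 0.2117 K/W
Q = ΔT/R_total = 160/0.2117

Q ≈ 756 W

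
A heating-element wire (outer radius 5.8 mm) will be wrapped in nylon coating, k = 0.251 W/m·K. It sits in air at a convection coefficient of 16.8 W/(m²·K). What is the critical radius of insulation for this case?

For a cylinder r_cr = k/h = 0.251/16.8
r_cr = 14.9 mm; since the bare radius (5.8 mm) is below r_cr, adding a thin layer of insulation will *increase* heat loss.

r_cr ≈ 14.9 mm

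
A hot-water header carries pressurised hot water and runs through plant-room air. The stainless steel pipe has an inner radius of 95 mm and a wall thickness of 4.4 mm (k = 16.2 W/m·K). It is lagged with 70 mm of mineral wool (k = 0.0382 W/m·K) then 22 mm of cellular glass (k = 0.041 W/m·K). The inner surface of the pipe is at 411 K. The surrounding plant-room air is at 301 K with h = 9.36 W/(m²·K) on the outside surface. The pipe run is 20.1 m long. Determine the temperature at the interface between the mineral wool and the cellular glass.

T ≈ 323 K

Per-layer cylindrical resistances, series-summed:
R_stainless steel pipe wall = ln(99.4/95)/(2π×16.2×20.1) = 2.213×10^-5 K/W
R_mineral wool = ln(169.4/99.4)/(2π×0.0382×20.1) = 0.1105 K/W
R_cellular glass = ln(191.4/169.4)/(2π×0.041×20.1) = 0.02358 K/W
R_outer film = 1/(h_o·2πr_oL) = 1/(9.36×2π×0.1914×20.1) = 0.00442 K/W
R_total = 0.1385 K/W
Q = ΔT/R_total = 110/0.1385
Q = 794 W
T_interface = T_inner − Q·ΣR(inner→interface) = 411 − 794×0.1105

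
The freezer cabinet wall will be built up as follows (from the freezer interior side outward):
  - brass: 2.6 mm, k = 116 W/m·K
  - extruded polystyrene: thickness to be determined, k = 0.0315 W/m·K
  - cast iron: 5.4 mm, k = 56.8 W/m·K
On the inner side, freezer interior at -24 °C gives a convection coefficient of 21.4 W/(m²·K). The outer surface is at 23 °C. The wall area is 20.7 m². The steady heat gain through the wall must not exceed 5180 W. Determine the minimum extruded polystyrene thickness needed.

L ≈ 4.44 mm

Thermal resistances in series:
R_inner film = 1/(h_i·A) = 1/(21.4×20.7) = 0.002257 K/W
R_brass = L/(kA) = 0.0026/(116×20.7) = 1.083×10^-6 K/W
R_cast iron = L/(kA) = 0.0054/(56.8×20.7) = 4.593×10^-6 K/W
Sum of the known resistances R_other = 0.002263 K/W
Required total resistance R_tot = ΔT/Q_allow = 47/5180 = 0.009073 K/W
R_extruded polystyrene = R_tot − R_other = 0.00681 K/W
L = R·k·A = 0.00681×0.0315×20.7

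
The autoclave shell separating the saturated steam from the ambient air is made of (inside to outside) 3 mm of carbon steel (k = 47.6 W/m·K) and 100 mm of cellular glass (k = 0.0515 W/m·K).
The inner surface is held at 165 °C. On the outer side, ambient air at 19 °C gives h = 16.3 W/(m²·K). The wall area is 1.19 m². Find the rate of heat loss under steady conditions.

Model the wall as resistances in series:
R_carbon steel = L/(kA) = 0.003/(47.6×1.19) = 5.296×10^-5 K/W
R_cellular glass = L/(kA) = 0.1/(0.0515×1.19) = 1.632 K/W
R_outer film = 1/(h_o·A) = 1/(16.3×1.19) = 0.05155 K/W
R_total = 1.683 K/W
Q = ΔT / R_total = 146 / 1.683

Q ≈ 86.7 W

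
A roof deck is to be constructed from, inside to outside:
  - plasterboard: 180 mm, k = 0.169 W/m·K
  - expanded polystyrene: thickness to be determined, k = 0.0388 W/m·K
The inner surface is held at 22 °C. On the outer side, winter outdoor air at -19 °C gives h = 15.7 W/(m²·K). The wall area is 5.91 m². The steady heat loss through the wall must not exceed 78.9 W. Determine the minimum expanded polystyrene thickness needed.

Series thermal resistances:
R_plasterboard = L/(kA) = 0.18/(0.169×5.91) = 0.1802 K/W
R_outer film = 1/(h_o·A) = 1/(15.7×5.91) = 0.01078 K/W
Sum of the known resistances R_other = 0.191 K/W
Required total resistance R_tot = ΔT/Q_allow = 41/78.9 = 0.5196 K/W
R_expanded polystyrene = R_tot − R_other = 0.3286 K/W
L = R·k·A = 0.3286×0.0388×5.91

L ≈ 75.4 mm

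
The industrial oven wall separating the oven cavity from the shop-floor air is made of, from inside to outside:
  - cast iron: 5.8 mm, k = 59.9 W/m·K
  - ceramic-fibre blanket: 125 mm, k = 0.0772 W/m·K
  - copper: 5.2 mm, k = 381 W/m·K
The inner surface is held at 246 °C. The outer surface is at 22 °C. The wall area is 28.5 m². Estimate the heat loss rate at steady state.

Series thermal resistances:
R_cast iron = L/(kA) = 0.0058/(59.9×28.5) = 3.397×10^-6 K/W
R_ceramic-fibre blanket = L/(kA) = 0.125/(0.0772×28.5) = 0.05681 K/W
R_copper = L/(kA) = 0.0052/(381×28.5) = 4.789×10^-7 K/W
R_total = 0.05682 K/W
Q = ΔT / R_total = 224 / 0.05682

Q ≈ 3940 W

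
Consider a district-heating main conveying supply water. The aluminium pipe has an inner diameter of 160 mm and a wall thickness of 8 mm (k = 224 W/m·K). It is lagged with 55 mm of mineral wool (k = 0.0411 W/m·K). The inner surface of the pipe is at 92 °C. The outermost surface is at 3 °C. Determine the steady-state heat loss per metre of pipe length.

q′ ≈ 47.3 W/m

Cylindrical conduction, so R = ln(r₂/r₁)/(2πkL) per layer, in series:
R_aluminium pipe wall = ln(88/80)/(2π×224×1) = 6.772×10^-5 K/W
R_mineral wool = ln(143/88)/(2π×0.0411×1) = 1.88 K/W
R_total = 1.88 K/W
Q = ΔT/R_total = 89/1.88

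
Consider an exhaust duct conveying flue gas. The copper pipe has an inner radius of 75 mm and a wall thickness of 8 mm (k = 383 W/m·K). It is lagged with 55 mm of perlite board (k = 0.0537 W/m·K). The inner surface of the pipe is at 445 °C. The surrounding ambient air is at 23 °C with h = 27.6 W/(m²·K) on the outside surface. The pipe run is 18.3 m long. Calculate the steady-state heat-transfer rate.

Radial resistances (cylindrical: R_cond = ln(r_o/r_i)/(2πkL), R_conv = 1/(h·2πrL)):
R_copper pipe wall = ln(83/75)/(2π×383×18.3) = 2.301×10^-6 K/W
R_perlite board = ln(138/83)/(2π×0.0537×18.3) = 0.08234 K/W
R_outer film = 1/(h_o·2πr_oL) = 1/(27.6×2π×0.138×18.3) = 0.002283 K/W
R_total = 0.08463 K/W
Q = ΔT/R_total = 422/0.08463

Q ≈ 4990 W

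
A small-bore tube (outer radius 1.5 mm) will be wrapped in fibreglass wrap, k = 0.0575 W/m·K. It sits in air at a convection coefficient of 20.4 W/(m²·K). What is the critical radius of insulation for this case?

For a cylinder r_cr = k/h = 0.0575/20.4
r_cr = 2.82 mm; since the bare radius (1.5 mm) is below r_cr, adding a thin layer of insulation will *increase* heat loss.

r_cr ≈ 2.82 mm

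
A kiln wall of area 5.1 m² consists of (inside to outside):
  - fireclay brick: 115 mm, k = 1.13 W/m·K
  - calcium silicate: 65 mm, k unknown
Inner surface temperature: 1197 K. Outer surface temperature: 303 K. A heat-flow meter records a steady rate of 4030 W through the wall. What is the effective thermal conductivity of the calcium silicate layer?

Series thermal resistances:
R_fireclay brick = L/(kA) = 0.115/(1.13×5.1) = 0.01995 K/W
Sum of known resistances R_other = 0.01995 K/W
Total R = ΔT/Q = 894/4030 = 0.2218 K/W
R_calcium silicate = R_total − R_other = 0.2019 K/W
k = L/(R·A) = 0.065/(0.2019×5.1)

k ≈ 0.0631 W/(m·K)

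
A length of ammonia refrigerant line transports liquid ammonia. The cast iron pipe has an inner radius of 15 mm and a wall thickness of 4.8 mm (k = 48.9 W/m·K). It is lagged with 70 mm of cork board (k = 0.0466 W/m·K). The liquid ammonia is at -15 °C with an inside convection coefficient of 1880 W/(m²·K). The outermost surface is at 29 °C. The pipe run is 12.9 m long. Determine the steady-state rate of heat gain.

Q ≈ 110 W

Cylindrical conduction, so R = ln(r₂/r₁)/(2πkL) per layer, in series:
R_inner film = 1/(h_i·2πr₁L) = 1/(1880×2π×0.015×12.9) = 4.375×10^-4 K/W
R_cast iron pipe wall = ln(19.8/15)/(2π×48.9×12.9) = 7.005×10^-5 K/W
R_cork board = ln(89.8/19.8)/(2π×0.0466×12.9) = 0.4003 K/W
R_total = 0.4008 K/W
Q = ΔT/R_total = 44/0.4008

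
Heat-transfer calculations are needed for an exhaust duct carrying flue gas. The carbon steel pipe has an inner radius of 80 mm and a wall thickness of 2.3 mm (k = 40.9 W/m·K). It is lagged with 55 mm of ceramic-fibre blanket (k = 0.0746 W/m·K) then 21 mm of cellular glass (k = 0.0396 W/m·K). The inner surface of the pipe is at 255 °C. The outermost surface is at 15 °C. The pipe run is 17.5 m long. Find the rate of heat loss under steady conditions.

For a radial system each layer contributes R = ln(r_out/r_in)/(2πkL); films add R = 1/(hA).
R_carbon steel pipe wall = ln(82.3/80)/(2π×40.9×17.5) = 6.303×10^-6 K/W
R_ceramic-fibre blanket = ln(137.3/82.3)/(2π×0.0746×17.5) = 0.06239 K/W
R_cellular glass = ln(158.3/137.3)/(2π×0.0396×17.5) = 0.03269 K/W
R_total = 0.09509 K/W
Q = ΔT/R_total = 240/0.09509

Q ≈ 2520 W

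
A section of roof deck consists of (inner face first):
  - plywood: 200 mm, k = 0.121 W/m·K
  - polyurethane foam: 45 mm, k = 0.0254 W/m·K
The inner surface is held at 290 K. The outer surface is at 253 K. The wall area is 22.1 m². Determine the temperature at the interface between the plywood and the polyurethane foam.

Thermal resistances in series:
R_plywood = L/(kA) = 0.2/(0.121×22.1) = 0.07479 K/W
R_polyurethane foam = L/(kA) = 0.045/(0.0254×22.1) = 0.08017 K/W
R_total = 0.155 K/W;  Q = ΔT/R_total = 37/0.155 = 238.8 W
T_interface = T_inner − Q·ΣR(inner→interface) = 290 − 239×0.07479

T ≈ 272 K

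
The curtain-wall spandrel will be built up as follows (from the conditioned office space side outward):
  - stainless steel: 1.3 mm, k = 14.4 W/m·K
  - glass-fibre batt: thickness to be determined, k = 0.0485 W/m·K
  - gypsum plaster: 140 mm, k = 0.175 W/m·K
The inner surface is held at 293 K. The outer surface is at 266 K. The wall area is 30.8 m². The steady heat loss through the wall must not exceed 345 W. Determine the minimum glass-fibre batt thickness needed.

Model the wall as resistances in series:
R_stainless steel = L/(kA) = 0.0013/(14.4×30.8) = 2.931×10^-6 K/W
R_gypsum plaster = L/(kA) = 0.14/(0.175×30.8) = 0.02597 K/W
Sum of the known resistances R_other = 0.02598 K/W
Required total resistance R_tot = ΔT/Q_allow = 27/345 = 0.07826 K/W
R_glass-fibre batt = R_tot − R_other = 0.05228 K/W
L = R·k·A = 0.05228×0.0485×30.8

L ≈ 78.1 mm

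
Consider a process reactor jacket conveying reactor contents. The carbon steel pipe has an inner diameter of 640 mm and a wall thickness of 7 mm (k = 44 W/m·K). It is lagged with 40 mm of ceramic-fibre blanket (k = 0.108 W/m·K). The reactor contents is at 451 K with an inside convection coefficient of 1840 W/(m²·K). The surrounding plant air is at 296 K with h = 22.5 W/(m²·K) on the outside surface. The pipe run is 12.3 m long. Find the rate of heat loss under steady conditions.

For a radial system each layer contributes R = ln(r_out/r_in)/(2πkL); films add R = 1/(hA).
R_inner film = 1/(h_i·2πr₁L) = 1/(1840×2π×0.32×12.3) = 2.198×10^-5 K/W
R_carbon steel pipe wall = ln(327/320)/(2π×44×12.3) = 6.364×10^-6 K/W
R_ceramic-fibre blanket = ln(367/327)/(2π×0.108×12.3) = 0.01383 K/W
R_outer film = 1/(h_o·2πr_oL) = 1/(22.5×2π×0.367×12.3) = 0.001567 K/W
R_total = 0.01542 K/W
Q = ΔT/R_total = 155/0.01542

Q ≈ 10100 W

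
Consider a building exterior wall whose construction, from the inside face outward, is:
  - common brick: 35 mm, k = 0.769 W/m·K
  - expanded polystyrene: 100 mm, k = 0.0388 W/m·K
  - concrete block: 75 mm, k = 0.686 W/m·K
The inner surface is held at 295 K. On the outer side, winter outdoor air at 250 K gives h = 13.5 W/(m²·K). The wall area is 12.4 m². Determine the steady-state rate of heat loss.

Thermal resistances in series:
R_common brick = L/(kA) = 0.035/(0.769×12.4) = 0.00367 K/W
R_expanded polystyrene = L/(kA) = 0.1/(0.0388×12.4) = 0.2078 K/W
R_concrete block = L/(kA) = 0.075/(0.686×12.4) = 0.008817 K/W
R_outer film = 1/(h_o·A) = 1/(13.5×12.4) = 0.005974 K/W
R_total = 0.2263 K/W
Q = ΔT / R_total = 45 / 0.2263

Q ≈ 199 W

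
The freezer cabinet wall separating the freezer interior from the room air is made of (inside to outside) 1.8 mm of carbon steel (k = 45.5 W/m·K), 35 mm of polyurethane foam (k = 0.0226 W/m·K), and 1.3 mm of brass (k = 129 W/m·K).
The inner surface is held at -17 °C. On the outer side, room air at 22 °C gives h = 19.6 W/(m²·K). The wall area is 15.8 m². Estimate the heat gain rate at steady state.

Q ≈ 385 W

Treating each layer as a thermal resistance in series:
R_carbon steel = L/(kA) = 0.0018/(45.5×15.8) = 2.504×10^-6 K/W
R_polyurethane foam = L/(kA) = 0.035/(0.0226×15.8) = 0.09802 K/W
R_brass = L/(kA) = 0.0013/(129×15.8) = 6.378×10^-7 K/W
R_outer film = 1/(h_o·A) = 1/(19.6×15.8) = 0.003229 K/W
R_total = 0.1012 K/W
Q = ΔT / R_total = 39 / 0.1012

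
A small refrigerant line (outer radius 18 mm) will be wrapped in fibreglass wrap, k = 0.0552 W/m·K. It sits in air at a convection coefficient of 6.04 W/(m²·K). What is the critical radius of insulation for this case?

r_cr ≈ 9.14 mm

For a cylinder r_cr = k/h = 0.0552/6.04
r_cr = 9.14 mm; since the bare radius (18 mm) is above r_cr, any added insulation will reduce heat loss.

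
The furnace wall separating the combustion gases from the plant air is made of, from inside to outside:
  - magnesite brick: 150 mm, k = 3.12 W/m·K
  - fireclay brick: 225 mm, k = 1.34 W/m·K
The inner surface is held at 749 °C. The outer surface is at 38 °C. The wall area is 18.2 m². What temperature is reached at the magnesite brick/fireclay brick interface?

T ≈ 591 °C

Series thermal resistances:
R_magnesite brick = L/(kA) = 0.15/(3.12×18.2) = 0.002642 K/W
R_fireclay brick = L/(kA) = 0.225/(1.34×18.2) = 0.009226 K/W
R_total = 0.01187 K/W;  Q = ΔT/R_total = 711/0.01187 = 59910 W
T_interface = T_inner − Q·ΣR(inner→interface) = 749 − 59900×0.002642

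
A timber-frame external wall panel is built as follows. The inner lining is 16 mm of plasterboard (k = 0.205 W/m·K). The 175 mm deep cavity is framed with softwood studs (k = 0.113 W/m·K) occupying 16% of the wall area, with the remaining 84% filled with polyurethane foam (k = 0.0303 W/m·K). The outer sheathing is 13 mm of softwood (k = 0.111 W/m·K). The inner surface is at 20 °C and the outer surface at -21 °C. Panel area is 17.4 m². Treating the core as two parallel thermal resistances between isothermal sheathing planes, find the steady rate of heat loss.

Sheathing layers in series; stud and cavity paths in parallel between them.
R_inner = 0.016/(0.205×17.4) = 0.004486 K/W
R_stud  = 0.175/(0.113×0.16×17.4) = 0.5563 K/W
R_cav   = 0.175/(0.0303×0.84×17.4) = 0.3952 K/W
1/R_core = 1/R_stud + 1/R_cav → R_core = 0.231 K/W
R_outer = 0.013/(0.111×17.4) = 0.006731 K/W
R_total = 0.2423 K/W
Q = ΔT/R_total = 41/0.2423

Q ≈ 169 W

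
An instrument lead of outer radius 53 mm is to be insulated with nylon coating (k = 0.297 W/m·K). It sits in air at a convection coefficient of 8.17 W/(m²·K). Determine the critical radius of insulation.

r_cr ≈ 36.4 mm

For a cylinder r_cr = k/h = 0.297/8.17
r_cr = 36.4 mm; since the bare radius (53 mm) is above r_cr, any added insulation will reduce heat loss.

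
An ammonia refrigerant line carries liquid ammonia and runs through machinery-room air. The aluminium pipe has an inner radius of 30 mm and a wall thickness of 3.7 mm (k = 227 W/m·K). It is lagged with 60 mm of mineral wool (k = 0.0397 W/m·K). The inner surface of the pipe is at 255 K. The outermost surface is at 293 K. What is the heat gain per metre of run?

For a radial system each layer contributes R = ln(r_out/r_in)/(2πkL); films add R = 1/(hA).
R_aluminium pipe wall = ln(33.7/30)/(2π×227×1) = 8.154×10^-5 K/W
R_mineral wool = ln(93.7/33.7)/(2π×0.0397×1) = 4.1 K/W
R_total = 4.1 K/W
Q = ΔT/R_total = 38/4.1

q′ ≈ 9.27 W/m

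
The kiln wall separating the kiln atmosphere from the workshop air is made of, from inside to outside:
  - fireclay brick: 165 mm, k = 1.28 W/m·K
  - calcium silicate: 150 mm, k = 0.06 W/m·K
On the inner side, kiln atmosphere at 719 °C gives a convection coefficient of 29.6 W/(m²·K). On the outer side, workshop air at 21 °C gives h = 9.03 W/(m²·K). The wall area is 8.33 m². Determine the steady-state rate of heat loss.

Q ≈ 2100 W

Treating each layer as a thermal resistance in series:
R_inner film = 1/(h_i·A) = 1/(29.6×8.33) = 0.004056 K/W
R_fireclay brick = L/(kA) = 0.165/(1.28×8.33) = 0.01547 K/W
R_calcium silicate = L/(kA) = 0.15/(0.06×8.33) = 0.3001 K/W
R_outer film = 1/(h_o·A) = 1/(9.03×8.33) = 0.01329 K/W
R_total = 0.3329 K/W
Q = ΔT / R_total = 698 / 0.3329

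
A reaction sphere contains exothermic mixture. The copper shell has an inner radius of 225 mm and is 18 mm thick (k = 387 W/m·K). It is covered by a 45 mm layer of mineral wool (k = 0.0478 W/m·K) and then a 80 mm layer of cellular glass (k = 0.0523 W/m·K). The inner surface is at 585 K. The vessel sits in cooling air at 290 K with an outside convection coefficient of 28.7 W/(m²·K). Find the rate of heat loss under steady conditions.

Radial (spherical) resistances in series:
R_copper shell = (1/0.225 − 1/0.243)/(4π×387) = 6.77×10^-5 K/W
R_mineral wool = (1/0.243 − 1/0.288)/(4π×0.0478) = 1.07 K/W
R_cellular glass = (1/0.288 − 1/0.368)/(4π×0.0523) = 1.149 K/W
R_outer film = 1/(h·4πr_o²) = 1/(28.7×4π×0.368²) = 0.02047 K/W
R_total = 2.24 K/W
Q = ΔT/R_total = 295/2.24

Q ≈ 132 W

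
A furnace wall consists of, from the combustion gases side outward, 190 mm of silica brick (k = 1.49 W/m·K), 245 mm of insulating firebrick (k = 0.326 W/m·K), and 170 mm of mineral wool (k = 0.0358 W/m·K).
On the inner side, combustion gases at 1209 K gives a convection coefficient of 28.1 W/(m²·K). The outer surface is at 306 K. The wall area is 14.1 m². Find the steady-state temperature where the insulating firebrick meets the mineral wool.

Model the wall as resistances in series:
R_inner film = 1/(h_i·A) = 1/(28.1×14.1) = 0.002524 K/W
R_silica brick = L/(kA) = 0.19/(1.49×14.1) = 0.009044 K/W
R_insulating firebrick = L/(kA) = 0.245/(0.326×14.1) = 0.0533 K/W
R_mineral wool = L/(kA) = 0.17/(0.0358×14.1) = 0.3368 K/W
R_total = 0.4016 K/W;  Q = ΔT/R_total = 903/0.4016 = 2248 W
T_interface = T_inner − Q·ΣR(inner→interface) = 1209 − 2250×0.06487

T ≈ 1060 K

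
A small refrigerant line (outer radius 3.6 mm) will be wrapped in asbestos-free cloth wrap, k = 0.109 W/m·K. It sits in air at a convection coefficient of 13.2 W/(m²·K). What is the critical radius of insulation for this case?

r_cr ≈ 8.26 mm

For a cylinder r_cr = k/h = 0.109/13.2
r_cr = 8.26 mm; since the bare radius (3.6 mm) is below r_cr, adding a thin layer of insulation will *increase* heat loss.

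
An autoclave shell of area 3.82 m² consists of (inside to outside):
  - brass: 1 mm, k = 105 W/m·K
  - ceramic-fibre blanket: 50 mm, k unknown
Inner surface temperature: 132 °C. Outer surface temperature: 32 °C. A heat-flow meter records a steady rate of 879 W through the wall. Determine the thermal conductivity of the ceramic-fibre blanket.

k ≈ 0.115 W/(m·K)

Series thermal resistances:
R_brass = L/(kA) = 0.001/(105×3.82) = 2.493×10^-6 K/W
Sum of known resistances R_other = 2.493×10^-6 K/W
Total R = ΔT/Q = 100/879 = 0.1138 K/W
R_ceramic-fibre blanket = R_total − R_other = 0.1138 K/W
k = L/(R·A) = 0.05/(0.1138×3.82)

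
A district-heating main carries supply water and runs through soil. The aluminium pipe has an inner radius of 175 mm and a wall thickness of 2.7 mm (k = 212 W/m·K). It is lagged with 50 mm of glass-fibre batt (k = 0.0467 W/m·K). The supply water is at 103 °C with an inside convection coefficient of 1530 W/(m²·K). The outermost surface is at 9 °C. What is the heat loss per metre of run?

q′ ≈ 111 W/m

Per-layer cylindrical resistances, series-summed:
R_inner film = 1/(h_i·2πr₁L) = 1/(1530×2π×0.175×1) = 5.944×10^-4 K/W
R_aluminium pipe wall = ln(177.7/175)/(2π×212×1) = 1.149×10^-5 K/W
R_glass-fibre batt = ln(227.7/177.7)/(2π×0.0467×1) = 0.845 K/W
R_total = 0.8456 K/W
Q = ΔT/R_total = 94/0.8456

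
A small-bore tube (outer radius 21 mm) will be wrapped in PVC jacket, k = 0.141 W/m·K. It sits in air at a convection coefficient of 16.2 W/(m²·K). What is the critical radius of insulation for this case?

For a cylinder r_cr = k/h = 0.141/16.2
r_cr = 8.7 mm; since the bare radius (21 mm) is above r_cr, any added insulation will reduce heat loss.

r_cr ≈ 8.7 mm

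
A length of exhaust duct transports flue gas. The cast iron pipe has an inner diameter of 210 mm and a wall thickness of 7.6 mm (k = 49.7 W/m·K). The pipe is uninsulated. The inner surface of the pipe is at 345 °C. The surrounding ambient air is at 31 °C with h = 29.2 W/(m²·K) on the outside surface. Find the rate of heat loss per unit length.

Cylindrical conduction, so R = ln(r₂/r₁)/(2πkL) per layer, in series:
R_cast iron pipe wall = ln(112.6/105)/(2π×49.7×1) = 2.238×10^-4 K/W
R_outer film = 1/(h_o·2πr_oL) = 1/(29.2×2π×0.1126×1) = 0.04841 K/W
R_total = 0.04863 K/W
Q = ΔT/R_total = 314/0.04863

q′ ≈ 6460 W/m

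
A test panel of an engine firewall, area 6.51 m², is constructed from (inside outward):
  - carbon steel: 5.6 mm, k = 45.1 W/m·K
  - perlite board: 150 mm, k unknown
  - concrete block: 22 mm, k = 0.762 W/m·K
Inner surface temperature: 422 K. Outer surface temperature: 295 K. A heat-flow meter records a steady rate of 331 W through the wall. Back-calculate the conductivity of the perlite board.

k ≈ 0.0608 W/(m·K)

Series thermal resistances:
R_carbon steel = L/(kA) = 0.0056/(45.1×6.51) = 1.907×10^-5 K/W
R_concrete block = L/(kA) = 0.022/(0.762×6.51) = 0.004435 K/W
Sum of known resistances R_other = 0.004454 K/W
Total R = ΔT/Q = 127/331 = 0.3837 K/W
R_perlite board = R_total − R_other = 0.3792 K/W
k = L/(R·A) = 0.15/(0.3792×6.51)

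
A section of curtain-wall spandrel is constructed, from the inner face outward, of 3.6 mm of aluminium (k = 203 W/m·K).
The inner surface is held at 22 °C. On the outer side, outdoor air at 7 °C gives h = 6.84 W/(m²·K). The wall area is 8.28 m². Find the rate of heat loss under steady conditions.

Q ≈ 849 W

Series thermal resistances:
R_aluminium = L/(kA) = 0.0036/(203×8.28) = 2.142×10^-6 K/W
R_outer film = 1/(h_o·A) = 1/(6.84×8.28) = 0.01766 K/W
R_total = 0.01766 K/W
Q = ΔT / R_total = 15 / 0.01766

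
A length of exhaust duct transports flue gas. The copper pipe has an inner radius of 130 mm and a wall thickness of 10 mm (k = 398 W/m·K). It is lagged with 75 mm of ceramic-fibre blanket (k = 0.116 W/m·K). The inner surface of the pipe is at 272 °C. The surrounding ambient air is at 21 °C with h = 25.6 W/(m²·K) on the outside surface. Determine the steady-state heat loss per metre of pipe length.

q′ ≈ 406 W/m

For a radial system each layer contributes R = ln(r_out/r_in)/(2πkL); films add R = 1/(hA).
R_copper pipe wall = ln(140/130)/(2π×398×1) = 2.963×10^-5 K/W
R_ceramic-fibre blanket = ln(215/140)/(2π×0.116×1) = 0.5886 K/W
R_outer film = 1/(h_o·2πr_oL) = 1/(25.6×2π×0.215×1) = 0.02892 K/W
R_total = 0.6175 K/W
Q = ΔT/R_total = 251/0.6175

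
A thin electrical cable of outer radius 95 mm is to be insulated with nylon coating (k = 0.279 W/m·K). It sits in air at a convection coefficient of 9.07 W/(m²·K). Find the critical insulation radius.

r_cr ≈ 30.8 mm

For a cylinder r_cr = k/h = 0.279/9.07
r_cr = 30.8 mm; since the bare radius (95 mm) is above r_cr, any added insulation will reduce heat loss.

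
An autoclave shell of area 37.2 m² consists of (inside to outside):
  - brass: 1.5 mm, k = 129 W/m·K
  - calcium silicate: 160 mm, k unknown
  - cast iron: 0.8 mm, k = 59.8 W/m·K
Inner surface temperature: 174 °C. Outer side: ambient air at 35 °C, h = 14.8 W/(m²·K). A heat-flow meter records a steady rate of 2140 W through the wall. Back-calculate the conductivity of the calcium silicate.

Treating each layer as a thermal resistance in series:
R_brass = L/(kA) = 0.0015/(129×37.2) = 3.126×10^-7 K/W
R_cast iron = L/(kA) = 0.0008/(59.8×37.2) = 3.596×10^-7 K/W
R_outer film = 1/(h_o·A) = 1/(14.8×37.2) = 0.001816 K/W
Sum of known resistances R_other = 0.001817 K/W
Total R = ΔT/Q = 139/2140 = 0.06495 K/W
R_calcium silicate = R_total − R_other = 0.06314 K/W
k = L/(R·A) = 0.16/(0.06314×37.2)

k ≈ 0.0681 W/(m·K)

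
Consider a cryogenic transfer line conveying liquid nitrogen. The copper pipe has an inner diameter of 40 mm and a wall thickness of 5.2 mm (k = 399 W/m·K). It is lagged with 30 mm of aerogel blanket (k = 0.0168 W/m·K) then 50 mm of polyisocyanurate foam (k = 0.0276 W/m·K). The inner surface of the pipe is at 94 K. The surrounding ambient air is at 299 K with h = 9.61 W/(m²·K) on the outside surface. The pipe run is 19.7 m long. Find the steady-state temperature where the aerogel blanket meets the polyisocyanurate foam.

Radial resistances (cylindrical: R_cond = ln(r_o/r_i)/(2πkL), R_conv = 1/(h·2πrL)):
R_copper pipe wall = ln(25.2/20)/(2π×399×19.7) = 4.68×10^-6 K/W
R_aerogel blanket = ln(55.2/25.2)/(2π×0.0168×19.7) = 0.3771 K/W
R_polyisocyanurate foam = ln(105.2/55.2)/(2π×0.0276×19.7) = 0.1888 K/W
R_outer film = 1/(h_o·2πr_oL) = 1/(9.61×2π×0.1052×19.7) = 0.007991 K/W
R_total = 0.5738 K/W
Q = ΔT/R_total = 205/0.5738
Q = 357 W
T_interface = T_inner + Q·ΣR(inner→interface) = 94 + 357×0.3771

T ≈ 229 K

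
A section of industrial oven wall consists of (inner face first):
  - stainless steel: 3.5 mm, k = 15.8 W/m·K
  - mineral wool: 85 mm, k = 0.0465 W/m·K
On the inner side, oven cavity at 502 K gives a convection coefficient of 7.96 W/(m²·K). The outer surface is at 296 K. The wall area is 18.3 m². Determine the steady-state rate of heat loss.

Using the resistance-network approach (series):
R_inner film = 1/(h_i·A) = 1/(7.96×18.3) = 0.006865 K/W
R_stainless steel = L/(kA) = 0.0035/(15.8×18.3) = 1.21×10^-5 K/W
R_mineral wool = L/(kA) = 0.085/(0.0465×18.3) = 0.09989 K/W
R_total = 0.1068 K/W
Q = ΔT / R_total = 206 / 0.1068

Q ≈ 1930 W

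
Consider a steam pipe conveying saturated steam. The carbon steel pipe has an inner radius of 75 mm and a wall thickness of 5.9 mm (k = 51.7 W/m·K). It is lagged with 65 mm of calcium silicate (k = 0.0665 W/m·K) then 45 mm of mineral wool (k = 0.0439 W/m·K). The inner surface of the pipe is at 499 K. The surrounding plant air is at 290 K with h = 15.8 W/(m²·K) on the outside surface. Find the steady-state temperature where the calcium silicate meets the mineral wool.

T ≈ 378 K

Per-layer cylindrical resistances, series-summed:
R_carbon steel pipe wall = ln(80.9/75)/(2π×51.7×1) = 2.331×10^-4 K/W
R_calcium silicate = ln(145.9/80.9)/(2π×0.0665×1) = 1.411 K/W
R_mineral wool = ln(190.9/145.9)/(2π×0.0439×1) = 0.9746 K/W
R_outer film = 1/(h_o·2πr_oL) = 1/(15.8×2π×0.1909×1) = 0.05277 K/W
R_total = 2.439 K/W
Q = ΔT/R_total = 209/2.439
Q = 85.7 W/m
T_interface = T_inner − Q·ΣR(inner→interface) = 499 − 85.7×1.412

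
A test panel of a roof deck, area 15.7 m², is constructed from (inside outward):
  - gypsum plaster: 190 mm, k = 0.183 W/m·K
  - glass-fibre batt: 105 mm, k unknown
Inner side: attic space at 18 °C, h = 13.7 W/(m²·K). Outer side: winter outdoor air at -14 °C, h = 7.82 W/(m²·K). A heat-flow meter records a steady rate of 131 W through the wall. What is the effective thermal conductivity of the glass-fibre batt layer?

Series thermal resistances:
R_inner film = 1/(h_i·A) = 1/(13.7×15.7) = 0.004649 K/W
R_gypsum plaster = L/(kA) = 0.19/(0.183×15.7) = 0.06613 K/W
R_outer film = 1/(h_o·A) = 1/(7.82×15.7) = 0.008145 K/W
Sum of known resistances R_other = 0.07892 K/W
Total R = ΔT/Q = 32/131 = 0.2443 K/W
R_glass-fibre batt = R_total − R_other = 0.1653 K/W
k = L/(R·A) = 0.105/(0.1653×15.7)

k ≈ 0.0404 W/(m·K)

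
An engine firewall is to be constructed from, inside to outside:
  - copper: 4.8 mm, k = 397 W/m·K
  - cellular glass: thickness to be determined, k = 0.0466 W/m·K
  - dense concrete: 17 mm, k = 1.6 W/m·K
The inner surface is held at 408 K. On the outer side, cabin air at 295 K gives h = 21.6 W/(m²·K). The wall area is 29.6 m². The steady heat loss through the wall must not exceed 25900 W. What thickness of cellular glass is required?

L ≈ 3.36 mm

Series thermal resistances:
R_copper = L/(kA) = 0.0048/(397×29.6) = 4.085×10^-7 K/W
R_dense concrete = L/(kA) = 0.017/(1.6×29.6) = 3.59×10^-4 K/W
R_outer film = 1/(h_o·A) = 1/(21.6×29.6) = 0.001564 K/W
Sum of the known resistances R_other = 0.001923 K/W
Required total resistance R_tot = ΔT/Q_allow = 113/25900 = 0.004363 K/W
R_cellular glass = R_tot − R_other = 0.00244 K/W
L = R·k·A = 0.00244×0.0466×29.6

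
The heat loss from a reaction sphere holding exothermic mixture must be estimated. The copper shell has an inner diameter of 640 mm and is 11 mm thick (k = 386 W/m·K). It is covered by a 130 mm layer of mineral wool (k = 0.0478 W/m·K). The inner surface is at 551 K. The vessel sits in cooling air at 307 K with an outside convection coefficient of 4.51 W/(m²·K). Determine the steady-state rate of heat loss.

Q ≈ 163 W

Spherical conduction: R = (1/r_in − 1/r_out)/(4πk) per layer; series-sum.
R_copper shell = (1/0.32 − 1/0.331)/(4π×386) = 2.141×10^-5 K/W
R_mineral wool = (1/0.331 − 1/0.461)/(4π×0.0478) = 1.418 K/W
R_outer film = 1/(h·4πr_o²) = 1/(4.51×4π×0.461²) = 0.08303 K/W
R_total = 1.501 K/W
Q = ΔT/R_total = 244/1.501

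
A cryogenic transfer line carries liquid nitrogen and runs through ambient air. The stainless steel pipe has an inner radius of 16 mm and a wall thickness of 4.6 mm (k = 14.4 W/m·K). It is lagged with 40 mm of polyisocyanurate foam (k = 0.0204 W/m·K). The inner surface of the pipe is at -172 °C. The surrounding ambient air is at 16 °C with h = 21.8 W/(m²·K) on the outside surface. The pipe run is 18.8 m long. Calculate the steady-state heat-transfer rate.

Q ≈ 414 W

Per-layer cylindrical resistances, series-summed:
R_stainless steel pipe wall = ln(20.6/16)/(2π×14.4×18.8) = 1.486×10^-4 K/W
R_polyisocyanurate foam = ln(60.6/20.6)/(2π×0.0204×18.8) = 0.4478 K/W
R_outer film = 1/(h_o·2πr_oL) = 1/(21.8×2π×0.0606×18.8) = 0.006408 K/W
R_total = 0.4543 K/W
Q = ΔT/R_total = 188/0.4543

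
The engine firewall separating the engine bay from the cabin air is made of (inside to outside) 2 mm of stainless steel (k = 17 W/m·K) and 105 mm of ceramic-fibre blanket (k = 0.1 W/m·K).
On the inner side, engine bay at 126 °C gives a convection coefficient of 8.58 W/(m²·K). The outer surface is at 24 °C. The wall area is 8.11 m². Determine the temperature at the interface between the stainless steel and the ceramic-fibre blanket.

Treating each layer as a thermal resistance in series:
R_inner film = 1/(h_i·A) = 1/(8.58×8.11) = 0.01437 K/W
R_stainless steel = L/(kA) = 0.002/(17×8.11) = 1.451×10^-5 K/W
R_ceramic-fibre blanket = L/(kA) = 0.105/(0.1×8.11) = 0.1295 K/W
R_total = 0.1439 K/W;  Q = ΔT/R_total = 102/0.1439 = 709 W
T_interface = T_inner − Q·ΣR(inner→interface) = 126 − 709×0.01439

T ≈ 116 °C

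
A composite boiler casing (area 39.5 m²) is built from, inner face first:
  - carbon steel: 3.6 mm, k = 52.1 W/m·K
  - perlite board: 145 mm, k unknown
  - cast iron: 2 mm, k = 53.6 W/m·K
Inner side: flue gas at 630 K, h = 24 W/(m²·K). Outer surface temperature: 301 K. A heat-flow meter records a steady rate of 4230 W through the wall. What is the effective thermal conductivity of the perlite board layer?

k ≈ 0.0478 W/(m·K)

Thermal resistances in series:
R_inner film = 1/(h_i·A) = 1/(24×39.5) = 0.001055 K/W
R_carbon steel = L/(kA) = 0.0036/(52.1×39.5) = 1.749×10^-6 K/W
R_cast iron = L/(kA) = 0.002/(53.6×39.5) = 9.446×10^-7 K/W
Sum of known resistances R_other = 0.001058 K/W
Total R = ΔT/Q = 329/4230 = 0.07778 K/W
R_perlite board = R_total − R_other = 0.07672 K/W
k = L/(R·A) = 0.145/(0.07672×39.5)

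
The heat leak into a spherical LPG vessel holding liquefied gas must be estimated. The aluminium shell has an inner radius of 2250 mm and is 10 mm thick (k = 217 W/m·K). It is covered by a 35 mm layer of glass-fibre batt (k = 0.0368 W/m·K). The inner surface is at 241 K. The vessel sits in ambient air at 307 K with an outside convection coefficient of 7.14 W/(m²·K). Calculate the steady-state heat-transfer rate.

Q ≈ 3950 W

Spherical conduction: R = (1/r_in − 1/r_out)/(4πk) per layer; series-sum.
R_aluminium shell = (1/2.25 − 1/2.26)/(4π×217) = 7.212×10^-7 K/W
R_glass-fibre batt = (1/2.26 − 1/2.295)/(4π×0.0368) = 0.01459 K/W
R_outer film = 1/(h·4πr_o²) = 1/(7.14×4π×2.295²) = 0.002116 K/W
R_total = 0.01671 K/W
Q = ΔT/R_total = 66/0.01671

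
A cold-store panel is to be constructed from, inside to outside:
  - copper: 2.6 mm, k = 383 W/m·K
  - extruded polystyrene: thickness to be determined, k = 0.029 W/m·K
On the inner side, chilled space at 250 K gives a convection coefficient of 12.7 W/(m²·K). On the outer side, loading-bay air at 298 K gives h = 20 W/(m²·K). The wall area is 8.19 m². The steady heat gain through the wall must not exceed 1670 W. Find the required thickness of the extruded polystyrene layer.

Series thermal resistances:
R_inner film = 1/(h_i·A) = 1/(12.7×8.19) = 0.009614 K/W
R_copper = L/(kA) = 0.0026/(383×8.19) = 8.289×10^-7 K/W
R_outer film = 1/(h_o·A) = 1/(20×8.19) = 0.006105 K/W
Sum of the known resistances R_other = 0.01572 K/W
Required total resistance R_tot = ΔT/Q_allow = 48/1670 = 0.02874 K/W
R_extruded polystyrene = R_tot − R_other = 0.01302 K/W
L = R·k·A = 0.01302×0.029×8.19

L ≈ 3.09 mm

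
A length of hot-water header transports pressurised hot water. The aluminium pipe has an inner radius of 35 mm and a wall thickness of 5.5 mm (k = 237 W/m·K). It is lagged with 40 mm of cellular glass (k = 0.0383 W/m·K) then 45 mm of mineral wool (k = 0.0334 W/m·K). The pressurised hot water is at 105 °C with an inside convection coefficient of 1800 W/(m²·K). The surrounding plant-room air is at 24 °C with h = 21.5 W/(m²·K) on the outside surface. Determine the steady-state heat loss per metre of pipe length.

q′ ≈ 16.1 W/m

Cylindrical conduction, so R = ln(r₂/r₁)/(2πkL) per layer, in series:
R_inner film = 1/(h_i·2πr₁L) = 1/(1800×2π×0.035×1) = 0.002526 K/W
R_aluminium pipe wall = ln(40.5/35)/(2π×237×1) = 9.801×10^-5 K/W
R_cellular glass = ln(80.5/40.5)/(2π×0.0383×1) = 2.855 K/W
R_mineral wool = ln(125.5/80.5)/(2π×0.0334×1) = 2.116 K/W
R_outer film = 1/(h_o·2πr_oL) = 1/(21.5×2π×0.1255×1) = 0.05898 K/W
R_total = 5.032 K/W
Q = ΔT/R_total = 81/5.032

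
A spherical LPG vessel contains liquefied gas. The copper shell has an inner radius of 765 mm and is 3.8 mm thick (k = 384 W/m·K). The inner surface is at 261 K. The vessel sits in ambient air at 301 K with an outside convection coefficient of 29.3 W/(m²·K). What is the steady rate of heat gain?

Q ≈ 8700 W

Each spherical layer contributes R = (1/r_i − 1/r_o)/(4πk):
R_copper shell = (1/0.765 − 1/0.7688)/(4π×384) = 1.339×10^-6 K/W
R_outer film = 1/(h·4πr_o²) = 1/(29.3×4π×0.7688²) = 0.004595 K/W
R_total = 0.004596 K/W
Q = ΔT/R_total = 40/0.004596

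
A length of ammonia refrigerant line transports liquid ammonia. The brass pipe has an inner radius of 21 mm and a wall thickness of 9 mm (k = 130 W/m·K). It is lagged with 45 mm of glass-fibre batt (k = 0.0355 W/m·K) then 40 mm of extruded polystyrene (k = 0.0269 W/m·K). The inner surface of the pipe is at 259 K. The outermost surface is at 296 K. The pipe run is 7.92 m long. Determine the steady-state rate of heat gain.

Q ≈ 44.1 W

Radial resistances (cylindrical: R_cond = ln(r_o/r_i)/(2πkL), R_conv = 1/(h·2πrL)):
R_brass pipe wall = ln(30/21)/(2π×130×7.92) = 5.513×10^-5 K/W
R_glass-fibre batt = ln(75/30)/(2π×0.0355×7.92) = 0.5187 K/W
R_extruded polystyrene = ln(115/75)/(2π×0.0269×7.92) = 0.3193 K/W
R_total = 0.8381 K/W
Q = ΔT/R_total = 37/0.8381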